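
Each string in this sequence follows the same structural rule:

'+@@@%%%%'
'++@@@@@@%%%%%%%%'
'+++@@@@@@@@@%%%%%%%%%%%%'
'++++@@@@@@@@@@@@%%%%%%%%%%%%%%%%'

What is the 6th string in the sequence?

++++++@@@@@@@@@@@@@@@@@@%%%%%%%%%%%%%%%%%%%%%%%%

Term n consists of n +'s, followed by 3n @'s, followed by 4n %'s (n = 1, 2, …).
At n = 6 the blocks have lengths 6, 18, 24.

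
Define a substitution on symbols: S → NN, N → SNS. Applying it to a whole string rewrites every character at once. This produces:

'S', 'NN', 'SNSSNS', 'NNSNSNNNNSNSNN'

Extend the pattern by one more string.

Replace each of the 14 characters of NNSNSNNNNSNSNN in place — SNS SNS NN SNS NN SNS SNS SNS SNS NN SNS NN SNS SNS — and concatenate.

SNSSNSNNSNSNNSNSSNSSNSSNSNNSNSNNSNSSNS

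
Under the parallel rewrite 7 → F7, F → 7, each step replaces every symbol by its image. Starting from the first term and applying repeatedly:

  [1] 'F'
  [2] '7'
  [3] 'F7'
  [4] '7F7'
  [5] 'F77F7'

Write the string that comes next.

7F7F77F7

Rewriting each symbol of F77F7: F→7, 7→F7, 7→F7, F→7, 7→F7, which concatenates to 7 F7 F7 7 F7.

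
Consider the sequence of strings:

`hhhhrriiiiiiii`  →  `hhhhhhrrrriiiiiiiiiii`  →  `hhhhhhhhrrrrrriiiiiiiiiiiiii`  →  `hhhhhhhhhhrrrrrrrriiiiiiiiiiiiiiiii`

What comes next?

Term n consists of 2n h's, followed by 2n-2 r's, followed by 3n+2 i's, where the shown terms are n = 2, 3, 4, 5.
For the next term, n = 6, so the run lengths are 12, 10, 20.

hhhhhhhhhhhhrrrrrrrrrriiiiiiiiiiiiiiiiiiii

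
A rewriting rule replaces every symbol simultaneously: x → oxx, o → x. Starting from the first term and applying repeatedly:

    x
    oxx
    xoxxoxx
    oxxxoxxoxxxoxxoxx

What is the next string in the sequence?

xoxxoxxoxxxoxxoxxxoxxoxxoxxxoxxoxxxoxxoxx

Replace each of the 17 characters of oxxxoxxoxxxoxxoxx in place — x oxx oxx oxx x oxx oxx x oxx oxx oxx x oxx oxx x oxx oxx — and concatenate.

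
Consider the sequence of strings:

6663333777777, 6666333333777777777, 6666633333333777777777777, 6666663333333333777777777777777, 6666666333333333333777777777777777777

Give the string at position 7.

6666666663333333333333333777777777777777777777777

The n-th term is n+1 6's then 2n 3's then 3n 7's, where the shown terms are n = 2, 3, 4, 5, 6.
At n = 8 the blocks have lengths 9, 16, 24.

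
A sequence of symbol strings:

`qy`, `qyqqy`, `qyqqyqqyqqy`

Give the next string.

s(k+1) = s(k)·q·s(k) — each term doubles the last with 'q' between the halves.
Doubling qyqqyqqyqqy with 'q' between the halves:

qyqqyqqyqqyqqyqqyqqyqqy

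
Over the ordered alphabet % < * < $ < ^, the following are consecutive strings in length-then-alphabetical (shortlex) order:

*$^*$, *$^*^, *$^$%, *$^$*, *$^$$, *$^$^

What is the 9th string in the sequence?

Stepping forward 3 times from *$^$^: *$^$^ → *$^^% → *$^^*, then the target.

*$^^$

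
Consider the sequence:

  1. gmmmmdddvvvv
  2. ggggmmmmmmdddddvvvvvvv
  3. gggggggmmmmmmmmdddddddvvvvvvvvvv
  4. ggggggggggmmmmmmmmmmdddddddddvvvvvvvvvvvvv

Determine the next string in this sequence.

gggggggggggggmmmmmmmmmmmmdddddddddddvvvvvvvvvvvvvvvv

Reading off run lengths: g runs 1, 4, 7, 10; m runs 4, 6, 8, 10; d runs 3, 5, 7, 9; v runs 4, 7, 10, 13 — each is linear in n (n = 1, 2, …).
For the next term, n = 5, so the run lengths are 13, 12, 11, 16.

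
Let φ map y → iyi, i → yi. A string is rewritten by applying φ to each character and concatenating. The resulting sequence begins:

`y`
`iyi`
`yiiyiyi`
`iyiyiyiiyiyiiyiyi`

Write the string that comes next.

φ(iyiyiyiiyiyiiyiyi) expands symbol-by-symbol to yi iyi yi iyi yi iyi yi yi iyi yi iyi yi yi iyi yi iyi yi; joining the 17 pieces gives the next term.

yiiyiyiiyiyiiyiyiyiiyiyiiyiyiyiiyiyiiyiyi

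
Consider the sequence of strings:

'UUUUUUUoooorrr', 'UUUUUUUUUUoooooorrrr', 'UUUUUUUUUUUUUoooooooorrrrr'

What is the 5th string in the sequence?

Reading off run lengths: U runs 7, 10, 13; o runs 4, 6, 8; r runs 3, 4, 5 — each is linear in n, where the shown terms are n = 2, 3, 4.
At n = 6 the blocks have lengths 19, 12, 7.

UUUUUUUUUUUUUUUUUUUoooooooooooorrrrrrr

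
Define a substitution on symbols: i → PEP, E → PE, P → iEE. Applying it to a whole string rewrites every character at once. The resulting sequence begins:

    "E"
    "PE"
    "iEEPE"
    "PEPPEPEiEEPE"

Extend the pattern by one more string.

Expanding PEPPEPEiEEPE: P→iEE, E→PE, P→iEE, P→iEE, E→PE, P→iEE, E→PE, i→PEP, E→PE, E→PE, P→iEE, E→PE. Concatenated: iEE PE iEE iEE PE iEE PE PEP PE PE iEE PE.

iEEPEiEEiEEPEiEEPEPEPPEPEiEEPE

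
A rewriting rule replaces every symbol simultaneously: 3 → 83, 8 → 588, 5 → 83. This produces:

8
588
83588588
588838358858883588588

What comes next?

Replace each of the 21 characters of 588838358858883588588 in place — 83 588 588 588 83 588 83 83 588 588 83 588 588 588 83 83 588 588 83 588 588 — and concatenate.

8358858858883588838358858883588588588838358858883588588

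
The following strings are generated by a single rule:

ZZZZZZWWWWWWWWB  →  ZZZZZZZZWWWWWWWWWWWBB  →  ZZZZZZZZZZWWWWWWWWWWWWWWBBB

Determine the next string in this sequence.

ZZZZZZZZZZZZWWWWWWWWWWWWWWWWWBBBB

The n-th term is 2n+2 Z's then 3n+2 W's then n-1 B's, where the shown terms are n = 2, 3, 4.
Setting n = 5 gives 12, 17, 4 characters in each block.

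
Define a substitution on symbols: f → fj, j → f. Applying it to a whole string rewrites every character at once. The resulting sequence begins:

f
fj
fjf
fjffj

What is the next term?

Expanding fjffj: f→fj, j→f, f→fj, f→fj, j→f. Concatenated: fj f fj fj f.

fjffjfjf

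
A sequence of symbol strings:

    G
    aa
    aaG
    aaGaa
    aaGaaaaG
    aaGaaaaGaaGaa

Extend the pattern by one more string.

Each term (from the third on) is the previous term followed by the one before it: term 3 = aa·G = aaG.
Continuing: aaGaaaaGaaGaa · aaGaaaaG gives term 7.

aaGaaaaGaaGaaaaGaaaaG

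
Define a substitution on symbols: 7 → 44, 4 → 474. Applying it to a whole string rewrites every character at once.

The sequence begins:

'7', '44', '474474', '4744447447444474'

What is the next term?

φ(4744447447444474) expands symbol-by-symbol to 474 44 474 474 474 474 44 474 474 44 474 474 474 474 44 474; joining the 16 pieces gives the next term.

47444474474474474444744744447447447447444474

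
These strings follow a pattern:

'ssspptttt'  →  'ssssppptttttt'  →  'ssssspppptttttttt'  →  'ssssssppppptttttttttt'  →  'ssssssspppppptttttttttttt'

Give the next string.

ssssssssppppppptttttttttttttt

Reading off run lengths: s runs 3, 4, 5, 6, 7; p runs 2, 3, 4, 5, 6; t runs 4, 6, 8, 10, 12 — each is linear in n, where the shown terms are n = 2, 3, 4, 5, 6.
At n = 7 the blocks have lengths 8, 7, 14.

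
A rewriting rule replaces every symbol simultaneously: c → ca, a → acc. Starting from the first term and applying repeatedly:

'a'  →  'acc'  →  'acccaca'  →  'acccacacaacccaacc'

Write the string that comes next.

acccacacaacccaacccaaccacccacacaaccacccaca

Applying the rule to each of the 17 symbols of acccacacaacccaacc gives the pieces acc ca ca ca acc ca acc ca acc acc ca ca ca acc acc ca ca, which concatenate to the answer.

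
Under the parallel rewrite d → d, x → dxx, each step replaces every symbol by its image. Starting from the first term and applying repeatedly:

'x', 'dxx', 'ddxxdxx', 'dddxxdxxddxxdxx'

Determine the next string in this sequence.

ddddxxdxxddxxdxxdddxxdxxddxxdxx

Replace each of the 15 characters of dddxxdxxddxxdxx in place — d d d dxx dxx d dxx dxx d d dxx dxx d dxx dxx — and concatenate.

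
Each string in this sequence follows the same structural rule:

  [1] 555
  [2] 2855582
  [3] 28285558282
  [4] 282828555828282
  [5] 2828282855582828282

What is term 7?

282828282828555828282828282

Each term wraps the previous one in 28 on the left and 82 on the right.
From 2828282855582828282, 2 further steps: 2828282855582828282 → 28282828285558282828282 → (answer).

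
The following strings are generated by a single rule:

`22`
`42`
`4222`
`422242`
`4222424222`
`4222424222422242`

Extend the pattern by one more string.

42224242224222424222424222

From term 3 onward, concatenate the last term with the second-to-last: 42·22 = 4222, 4222·42 = 422242, …
So term 7 is 4222424222422242·4222424222.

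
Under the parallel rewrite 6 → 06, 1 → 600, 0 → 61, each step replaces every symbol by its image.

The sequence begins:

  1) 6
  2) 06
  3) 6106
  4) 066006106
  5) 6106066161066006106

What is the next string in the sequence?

066006106610606600066006106066161066006106

Applying the rule to each of the 19 symbols of 6106066161066006106 gives the pieces 06 600 61 06 61 06 06 600 06 600 61 06 06 61 61 06 600 61 06, which concatenate to the answer.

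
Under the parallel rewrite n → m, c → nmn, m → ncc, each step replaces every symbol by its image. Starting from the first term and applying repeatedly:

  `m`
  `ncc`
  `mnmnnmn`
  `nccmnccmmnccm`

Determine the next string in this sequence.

φ(nccmnccmmnccm) expands symbol-by-symbol to m nmn nmn ncc m nmn nmn ncc ncc m nmn nmn ncc; joining the 13 pieces gives the next term.

mnmnnmnnccmnmnnmnnccnccmnmnnmnncc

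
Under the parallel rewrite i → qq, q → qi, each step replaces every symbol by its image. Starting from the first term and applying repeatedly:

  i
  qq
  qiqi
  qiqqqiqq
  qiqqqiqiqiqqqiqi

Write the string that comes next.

φ(qiqqqiqiqiqqqiqi) expands symbol-by-symbol to qi qq qi qi qi qq qi qq qi qq qi qi qi qq qi qq; joining the 16 pieces gives the next term.

qiqqqiqiqiqqqiqqqiqqqiqiqiqqqiqq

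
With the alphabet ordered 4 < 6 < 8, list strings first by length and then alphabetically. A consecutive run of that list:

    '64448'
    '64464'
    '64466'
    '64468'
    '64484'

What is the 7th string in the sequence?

Stepping forward 2 times from 64484: 64484 → 64486, then the target.

64488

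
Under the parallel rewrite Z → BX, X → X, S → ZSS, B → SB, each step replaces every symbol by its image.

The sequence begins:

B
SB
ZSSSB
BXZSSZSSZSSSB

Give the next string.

SBXBXZSSZSSBXZSSZSSBXZSSZSSZSSSB

Applying the rule to each of the 13 symbols of BXZSSZSSZSSSB gives the pieces SB X BX ZSS ZSS BX ZSS ZSS BX ZSS ZSS ZSS SB, which concatenate to the answer.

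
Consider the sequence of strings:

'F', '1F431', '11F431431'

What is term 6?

Each term wraps the previous one in 1 on the left and 431 on the right.
From 11F431431, 3 further steps: 11F431431 → 111F431431431 → 1111F431431431431 → (answer).

11111F431431431431431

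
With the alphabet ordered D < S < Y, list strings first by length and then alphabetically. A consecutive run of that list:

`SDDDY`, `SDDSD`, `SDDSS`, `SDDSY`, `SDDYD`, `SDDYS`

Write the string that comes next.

SDDYY

Find the rightmost character of SDDYS below Y, bump it to the next letter, and reset everything to its right to D.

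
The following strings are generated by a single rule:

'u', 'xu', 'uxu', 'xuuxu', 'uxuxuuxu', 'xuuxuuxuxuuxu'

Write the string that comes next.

Each term (from the third on) is the two preceding terms concatenated in order: term 3 = u·xu = uxu.
So term 7 is uxuxuuxu·xuuxuuxuxuuxu.

uxuxuuxuxuuxuuxuxuuxu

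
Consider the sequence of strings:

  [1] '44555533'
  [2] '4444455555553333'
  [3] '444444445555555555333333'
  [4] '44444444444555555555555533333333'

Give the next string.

4444444444444455555555555555553333333333

The n-th term is 3n-1 4's then 3n+1 5's then 2n 3's (n = 1, 2, …).
For the next term, n = 5, so the run lengths are 14, 16, 10.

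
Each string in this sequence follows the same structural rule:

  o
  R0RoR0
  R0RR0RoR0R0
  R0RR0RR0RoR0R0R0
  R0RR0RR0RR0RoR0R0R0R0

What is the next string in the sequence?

R0RR0RR0RR0RR0RoR0R0R0R0R0

Each term wraps the previous one in R0R on the left and R0 on the right.
So the next term is R0R·R0RR0RR0RR0RoR0R0R0R0·R0.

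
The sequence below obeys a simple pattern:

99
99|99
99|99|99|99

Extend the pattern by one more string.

99|99|99|99|99|99|99|99

s(k+1) = s(k)·|·s(k) — each term doubles the last with '|' between the halves.
One more doubling of 99|99|99|99 gives the answer.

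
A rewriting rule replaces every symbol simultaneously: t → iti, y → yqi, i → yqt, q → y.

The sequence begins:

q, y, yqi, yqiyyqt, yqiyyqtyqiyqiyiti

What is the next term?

Replace each of the 17 characters of yqiyyqtyqiyqiyiti in place — yqi y yqt yqi yqi y iti yqi y yqt yqi y yqt yqi yqt iti yqt — and concatenate.

yqiyyqtyqiyqiyitiyqiyyqtyqiyyqtyqiyqtitiyqt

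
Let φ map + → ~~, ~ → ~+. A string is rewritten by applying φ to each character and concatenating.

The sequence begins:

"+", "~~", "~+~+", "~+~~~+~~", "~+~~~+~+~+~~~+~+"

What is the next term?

Replace each of the 16 characters of ~+~~~+~+~+~~~+~+ in place — ~+ ~~ ~+ ~+ ~+ ~~ ~+ ~~ ~+ ~~ ~+ ~+ ~+ ~~ ~+ ~~ — and concatenate.

~+~~~+~+~+~~~+~~~+~~~+~+~+~~~+~~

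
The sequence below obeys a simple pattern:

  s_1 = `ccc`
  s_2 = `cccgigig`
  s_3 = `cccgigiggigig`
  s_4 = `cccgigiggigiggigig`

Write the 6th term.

cccgigiggigiggigiggigiggigig

Every step adds gigig to the end: s(k+1) = s(k)·gigig.
From cccgigiggigiggigig, 2 further steps: cccgigiggigiggigig → cccgigiggigiggigiggigig → (answer).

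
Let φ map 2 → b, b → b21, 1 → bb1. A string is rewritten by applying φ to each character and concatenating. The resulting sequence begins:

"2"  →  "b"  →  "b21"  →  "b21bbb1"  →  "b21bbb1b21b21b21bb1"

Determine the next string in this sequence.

Replace each of the 19 characters of b21bbb1b21b21b21bb1 in place — b21 b bb1 b21 b21 b21 bb1 b21 b bb1 b21 b bb1 b21 b bb1 b21 b21 bb1 — and concatenate.

b21bbb1b21b21b21bb1b21bbb1b21bbb1b21bbb1b21b21bb1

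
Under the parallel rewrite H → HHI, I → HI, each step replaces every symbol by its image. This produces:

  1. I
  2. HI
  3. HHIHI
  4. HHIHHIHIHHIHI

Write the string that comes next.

Applying the rule to each of the 13 symbols of HHIHHIHIHHIHI gives the pieces HHI HHI HI HHI HHI HI HHI HI HHI HHI HI HHI HI, which concatenate to the answer.

HHIHHIHIHHIHHIHIHHIHIHHIHHIHIHHIHI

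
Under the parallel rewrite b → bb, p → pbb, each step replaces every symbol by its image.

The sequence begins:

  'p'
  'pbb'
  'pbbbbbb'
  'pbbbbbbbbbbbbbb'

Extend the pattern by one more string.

Rewriting the 15 symbols of pbbbbbbbbbbbbbb one by one yields pbb bb bb bb bb bb bb bb bb bb bb bb bb bb bb; concatenated:

pbbbbbbbbbbbbbbbbbbbbbbbbbbbbbb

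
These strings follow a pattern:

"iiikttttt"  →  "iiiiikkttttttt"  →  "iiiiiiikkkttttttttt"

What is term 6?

iiiiiiiiiiiiikkkkkkttttttttttttttt

Term n consists of 2n-1 i's, followed by n-1 k's, followed by 2n+1 t's, where the shown terms are n = 2, 3, 4.
Setting n = 7 gives 13, 6, 15 characters in each block.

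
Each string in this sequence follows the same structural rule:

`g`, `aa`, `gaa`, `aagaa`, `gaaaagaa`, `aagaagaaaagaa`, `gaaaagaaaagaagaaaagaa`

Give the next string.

aagaagaaaagaagaaaagaaaagaagaaaagaa

From term 3 onward, concatenate the second-to-last term with the last: g·aa = gaa, aa·gaa = aagaa, …
Continuing: aagaagaaaagaa · gaaaagaaaagaagaaaagaa gives term 8.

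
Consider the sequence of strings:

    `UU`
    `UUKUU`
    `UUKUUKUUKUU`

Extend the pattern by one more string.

UUKUUKUUKUUKUUKUUKUUKUU

s(k+1) = s(k)·K·s(k) — each term doubles the last with 'K' between the halves.
One more doubling of UUKUUKUUKUU gives the answer.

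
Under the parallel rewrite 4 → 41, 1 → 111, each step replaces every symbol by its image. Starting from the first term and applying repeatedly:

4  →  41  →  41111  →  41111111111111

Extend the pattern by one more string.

Rewriting the 14 symbols of 41111111111111 one by one yields 41 111 111 111 111 111 111 111 111 111 111 111 111 111; concatenated:

41111111111111111111111111111111111111111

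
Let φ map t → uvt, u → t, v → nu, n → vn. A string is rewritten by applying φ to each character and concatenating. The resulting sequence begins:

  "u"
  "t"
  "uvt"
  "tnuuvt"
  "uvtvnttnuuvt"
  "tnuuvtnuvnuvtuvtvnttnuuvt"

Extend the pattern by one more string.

Replace each of the 25 characters of tnuuvtnuvnuvtuvtvnttnuuvt in place — uvt vn t t nu uvt vn t nu vn t nu uvt t nu uvt nu vn uvt uvt vn t t nu uvt — and concatenate.

uvtvnttnuuvtvntnuvntnuuvttnuuvtnuvnuvtuvtvnttnuuvt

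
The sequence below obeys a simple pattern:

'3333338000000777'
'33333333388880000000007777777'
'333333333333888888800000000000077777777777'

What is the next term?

3333333333333338888888888000000000000000777777777777777

Term n consists of 3n+3 3's, followed by 3n-2 8's, followed by 3n+3 0's, followed by 4n-1 7's (n = 1, 2, …).
For the next term, n = 4, so the run lengths are 15, 10, 15, 15.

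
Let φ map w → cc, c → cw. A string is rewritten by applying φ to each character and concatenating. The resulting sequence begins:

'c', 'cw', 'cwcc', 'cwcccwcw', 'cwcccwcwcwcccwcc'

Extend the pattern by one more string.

cwcccwcwcwcccwcccwcccwcwcwcccwcw

φ(cwcccwcwcwcccwcc) expands symbol-by-symbol to cw cc cw cw cw cc cw cc cw cc cw cw cw cc cw cw; joining the 16 pieces gives the next term.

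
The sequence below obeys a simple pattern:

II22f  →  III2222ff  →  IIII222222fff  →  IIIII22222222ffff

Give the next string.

Reading off run lengths: I runs 2, 3, 4, 5; 2 runs 2, 4, 6, 8; f runs 1, 2, 3, 4 — each is linear in n (n = 1, 2, …).
For the next term, n = 5, so the run lengths are 6, 10, 5.

IIIIII2222222222fffff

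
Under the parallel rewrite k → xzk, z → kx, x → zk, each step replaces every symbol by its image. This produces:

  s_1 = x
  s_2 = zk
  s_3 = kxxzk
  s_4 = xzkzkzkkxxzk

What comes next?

zkkxxzkkxxzkkxxzkxzkzkzkkxxzk

Rewriting each symbol of xzkzkzkkxxzk: x→zk, z→kx, k→xzk, z→kx, k→xzk, z→kx, k→xzk, k→xzk, x→zk, x→zk, z→kx, k→xzk, which concatenates to zk kx xzk kx xzk kx xzk xzk zk zk kx xzk.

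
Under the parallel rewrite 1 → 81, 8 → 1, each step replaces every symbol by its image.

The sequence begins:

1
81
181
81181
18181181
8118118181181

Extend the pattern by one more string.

Applying the rule to each of the 13 symbols of 8118118181181 gives the pieces 1 81 81 1 81 81 1 81 1 81 81 1 81, which concatenate to the answer.

181811818118118181181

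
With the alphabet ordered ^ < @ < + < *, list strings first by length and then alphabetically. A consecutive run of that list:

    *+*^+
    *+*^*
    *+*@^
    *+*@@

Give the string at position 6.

Continuing the enumeration 2 steps past *+*@@: *+*@@ → *+*@+ → (answer).

*+*@*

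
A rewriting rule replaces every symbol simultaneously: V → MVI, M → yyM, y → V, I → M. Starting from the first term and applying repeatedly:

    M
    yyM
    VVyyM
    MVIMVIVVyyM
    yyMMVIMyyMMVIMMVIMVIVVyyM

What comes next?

Rewriting the 25 symbols of yyMMVIMyyMMVIMMVIMVIVVyyM one by one yields V V yyM yyM MVI M yyM V V yyM yyM MVI M yyM yyM MVI M yyM MVI M MVI MVI V V yyM; concatenated:

VVyyMyyMMVIMyyMVVyyMyyMMVIMyyMyyMMVIMyyMMVIMMVIMVIVVyyM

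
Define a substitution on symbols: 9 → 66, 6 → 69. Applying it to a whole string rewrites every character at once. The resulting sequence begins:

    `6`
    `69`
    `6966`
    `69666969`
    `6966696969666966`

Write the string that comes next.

69666969696669666966696969666969

φ(6966696969666966) expands symbol-by-symbol to 69 66 69 69 69 66 69 66 69 66 69 69 69 66 69 69; joining the 16 pieces gives the next term.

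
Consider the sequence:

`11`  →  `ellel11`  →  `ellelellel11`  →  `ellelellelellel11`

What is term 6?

Every step adds ellel at the front: s(k+1) = ellel·s(k).
From ellelellelellel11, 2 further steps: ellelellelellel11 → ellelellelellelellel11 → (answer).

ellelellelellelellelellel11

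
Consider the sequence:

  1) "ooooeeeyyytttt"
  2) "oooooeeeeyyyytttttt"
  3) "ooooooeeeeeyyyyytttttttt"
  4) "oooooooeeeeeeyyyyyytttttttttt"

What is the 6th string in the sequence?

oooooooooeeeeeeeeyyyyyyyytttttttttttttt

The n-th term is n+2 o's then n+1 e's then n+1 y's then 2n t's, where the shown terms are n = 2, 3, 4, 5.
Setting n = 7 gives 9, 8, 8, 14 characters in each block.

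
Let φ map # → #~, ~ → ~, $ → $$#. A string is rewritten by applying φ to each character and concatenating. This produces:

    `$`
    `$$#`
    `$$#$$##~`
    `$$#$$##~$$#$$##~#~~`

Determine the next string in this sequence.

$$#$$##~$$#$$##~#~~$$#$$##~$$#$$##~#~~#~~~

Applying the rule to each of the 19 symbols of $$#$$##~$$#$$##~#~~ gives the pieces $$# $$# #~ $$# $$# #~ #~ ~ $$# $$# #~ $$# $$# #~ #~ ~ #~ ~ ~, which concatenate to the answer.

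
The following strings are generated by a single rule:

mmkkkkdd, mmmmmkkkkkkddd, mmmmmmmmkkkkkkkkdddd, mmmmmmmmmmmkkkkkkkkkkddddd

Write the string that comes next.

Each string has the form m^{3n-1} k^{2n+2} d^{n+1} (n = 1, 2, …).
For the next term, n = 5, so the run lengths are 14, 12, 6.

mmmmmmmmmmmmmmkkkkkkkkkkkkdddddd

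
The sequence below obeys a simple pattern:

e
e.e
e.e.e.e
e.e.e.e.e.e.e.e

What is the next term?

e.e.e.e.e.e.e.e.e.e.e.e.e.e.e.e

Every step duplicates the string with '.' between the halves.
So the next term is two copies of e.e.e.e.e.e.e.e with '.' between the halves.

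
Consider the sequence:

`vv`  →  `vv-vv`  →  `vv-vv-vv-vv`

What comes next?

vv-vv-vv-vv-vv-vv-vv-vv

s(k+1) = s(k)·-·s(k) — each term doubles the last with '-' between the halves.
One more doubling of vv-vv-vv-vv gives the answer.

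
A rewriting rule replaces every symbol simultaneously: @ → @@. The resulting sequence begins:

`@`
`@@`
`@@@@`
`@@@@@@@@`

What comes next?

@@@@@@@@@@@@@@@@

Rewriting each symbol of @@@@@@@@: @→@@, @→@@, @→@@, @→@@, @→@@, @→@@, @→@@, @→@@, which concatenates to @@ @@ @@ @@ @@ @@ @@ @@.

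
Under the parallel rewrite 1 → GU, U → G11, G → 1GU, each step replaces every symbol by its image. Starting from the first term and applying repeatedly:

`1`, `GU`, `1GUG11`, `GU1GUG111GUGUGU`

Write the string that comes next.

φ(GU1GUG111GUGUGU) expands symbol-by-symbol to 1GU G11 GU 1GU G11 1GU GU GU GU 1GU G11 1GU G11 1GU G11; joining the 15 pieces gives the next term.

1GUG11GU1GUG111GUGUGUGU1GUG111GUG111GUG11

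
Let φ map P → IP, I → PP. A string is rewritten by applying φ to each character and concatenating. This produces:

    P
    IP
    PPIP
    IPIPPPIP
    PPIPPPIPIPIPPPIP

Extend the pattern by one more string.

IPIPPPIPIPIPPPIPPPIPPPIPIPIPPPIP

φ(PPIPPPIPIPIPPPIP) expands symbol-by-symbol to IP IP PP IP IP IP PP IP PP IP PP IP IP IP PP IP; joining the 16 pieces gives the next term.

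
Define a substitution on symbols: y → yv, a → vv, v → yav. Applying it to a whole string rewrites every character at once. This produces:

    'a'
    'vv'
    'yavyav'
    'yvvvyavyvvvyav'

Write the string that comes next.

Rewriting the 14 symbols of yvvvyavyvvvyav one by one yields yv yav yav yav yv vv yav yv yav yav yav yv vv yav; concatenated:

yvyavyavyavyvvvyavyvyavyavyavyvvvyav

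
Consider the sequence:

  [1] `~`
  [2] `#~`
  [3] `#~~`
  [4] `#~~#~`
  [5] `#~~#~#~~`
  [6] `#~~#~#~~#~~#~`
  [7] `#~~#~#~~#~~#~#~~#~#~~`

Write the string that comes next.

From term 3 onward, concatenate the last term with the second-to-last: #~·~ = #~~, #~~·#~ = #~~#~, …
The next term joins #~~#~#~~#~~#~#~~#~#~~ and #~~#~#~~#~~#~.

#~~#~#~~#~~#~#~~#~#~~#~~#~#~~#~~#~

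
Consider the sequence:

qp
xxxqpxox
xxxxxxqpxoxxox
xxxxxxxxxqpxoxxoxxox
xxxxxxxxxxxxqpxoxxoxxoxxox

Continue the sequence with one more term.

Each term wraps the previous one in xxx on the left and xox on the right.
Applying this once more to xxxxxxxxxxxxqpxoxxoxxoxxox:

xxxxxxxxxxxxxxxqpxoxxoxxoxxoxxox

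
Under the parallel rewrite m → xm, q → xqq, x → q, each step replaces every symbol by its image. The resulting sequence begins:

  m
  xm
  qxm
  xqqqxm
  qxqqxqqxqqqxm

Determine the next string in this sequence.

Replace each of the 13 characters of qxqqxqqxqqqxm in place — xqq q xqq xqq q xqq xqq q xqq xqq xqq q xm — and concatenate.

xqqqxqqxqqqxqqxqqqxqqxqqxqqqxm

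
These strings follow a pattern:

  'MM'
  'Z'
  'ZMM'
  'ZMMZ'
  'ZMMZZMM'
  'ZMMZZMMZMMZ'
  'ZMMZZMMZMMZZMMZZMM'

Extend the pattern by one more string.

From term 3 onward, concatenate the last term with the second-to-last: Z·MM = ZMM, ZMM·Z = ZMMZ, …
The next term joins ZMMZZMMZMMZZMMZZMM and ZMMZZMMZMMZ.

ZMMZZMMZMMZZMMZZMMZMMZZMMZMMZ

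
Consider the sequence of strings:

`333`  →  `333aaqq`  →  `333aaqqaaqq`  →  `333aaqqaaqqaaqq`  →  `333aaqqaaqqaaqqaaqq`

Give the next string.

Each term is the previous one with aaqq appended.
Applying this once more to 333aaqqaaqqaaqqaaqq:

333aaqqaaqqaaqqaaqqaaqq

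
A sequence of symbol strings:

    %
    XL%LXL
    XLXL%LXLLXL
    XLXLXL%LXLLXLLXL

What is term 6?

Each term wraps the previous one in XL on the left and LXL on the right.
From XLXLXL%LXLLXLLXL, 2 further steps: XLXLXL%LXLLXLLXL → XLXLXLXL%LXLLXLLXLLXL → (answer).

XLXLXLXLXL%LXLLXLLXLLXLLXL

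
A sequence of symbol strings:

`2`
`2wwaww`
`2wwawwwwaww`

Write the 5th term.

2wwawwwwawwwwawwwwaww

Each term is the previous one with wwaww appended.
From 2wwawwwwaww, 2 further steps: 2wwawwwwaww → 2wwawwwwawwwwaww → (answer).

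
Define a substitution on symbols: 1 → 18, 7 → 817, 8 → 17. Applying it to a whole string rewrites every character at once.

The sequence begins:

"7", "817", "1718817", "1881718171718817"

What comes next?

Rewriting the 16 symbols of 1881718171718817 one by one yields 18 17 17 18 817 18 17 18 817 18 817 18 17 17 18 817; concatenated:

181717188171817188171881718171718817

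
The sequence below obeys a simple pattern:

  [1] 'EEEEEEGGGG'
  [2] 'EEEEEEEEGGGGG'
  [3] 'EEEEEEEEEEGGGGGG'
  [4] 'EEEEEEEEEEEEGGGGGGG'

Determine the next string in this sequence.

Each string has the form E^{2n} G^{n+1}, where the shown terms are n = 3, 4, 5, 6.
For the next term, n = 7, so the run lengths are 14, 8.

EEEEEEEEEEEEEEGGGGGGGG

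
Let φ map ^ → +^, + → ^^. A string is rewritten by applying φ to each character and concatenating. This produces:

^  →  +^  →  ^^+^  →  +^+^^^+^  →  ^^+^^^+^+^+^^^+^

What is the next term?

+^+^^^+^+^+^^^+^^^+^^^+^+^+^^^+^

φ(^^+^^^+^+^+^^^+^) expands symbol-by-symbol to +^ +^ ^^ +^ +^ +^ ^^ +^ ^^ +^ ^^ +^ +^ +^ ^^ +^; joining the 16 pieces gives the next term.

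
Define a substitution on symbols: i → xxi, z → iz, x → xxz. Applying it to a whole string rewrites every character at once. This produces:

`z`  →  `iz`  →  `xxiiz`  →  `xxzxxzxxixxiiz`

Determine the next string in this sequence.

Rewriting the 14 symbols of xxzxxzxxixxiiz one by one yields xxz xxz iz xxz xxz iz xxz xxz xxi xxz xxz xxi xxi iz; concatenated:

xxzxxzizxxzxxzizxxzxxzxxixxzxxzxxixxiiz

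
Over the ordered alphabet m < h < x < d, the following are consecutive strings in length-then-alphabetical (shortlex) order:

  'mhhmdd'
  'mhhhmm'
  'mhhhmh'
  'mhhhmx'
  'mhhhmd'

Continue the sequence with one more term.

The successor of mhhhmd increments the rightmost position that isn't already d and resets every position after it to m.

mhhhhm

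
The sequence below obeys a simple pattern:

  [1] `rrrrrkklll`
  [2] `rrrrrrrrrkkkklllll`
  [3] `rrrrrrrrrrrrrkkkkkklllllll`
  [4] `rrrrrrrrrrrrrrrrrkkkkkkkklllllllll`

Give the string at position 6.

rrrrrrrrrrrrrrrrrrrrrrrrrkkkkkkkkkkkklllllllllllll

Each string has the form r^{4n+1} k^{2n} l^{2n+1} (n = 1, 2, …).
For term 6, n = 6, so the run lengths are 25, 12, 13.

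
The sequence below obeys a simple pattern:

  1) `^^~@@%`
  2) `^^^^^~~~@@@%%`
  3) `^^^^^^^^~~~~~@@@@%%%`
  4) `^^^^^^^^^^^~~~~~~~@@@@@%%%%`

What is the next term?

^^^^^^^^^^^^^^~~~~~~~~~@@@@@@%%%%%

The n-th term is 3n-1 ^'s then 2n-1 ~'s then n+1 @'s then n %'s (n = 1, 2, …).
For the next term, n = 5, so the run lengths are 14, 9, 6, 5.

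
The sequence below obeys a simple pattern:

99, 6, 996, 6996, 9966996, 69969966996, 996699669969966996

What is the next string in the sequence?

Each term (from the third on) is the two preceding terms concatenated in order: term 3 = 99·6 = 996.
Continuing: 69969966996 · 996699669969966996 gives term 8.

69969966996996699669969966996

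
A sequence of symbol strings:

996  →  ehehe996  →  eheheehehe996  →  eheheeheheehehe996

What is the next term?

Each term is the previous one with ehehe prepended.
One more step from eheheeheheehehe996 gives the answer.

eheheeheheeheheehehe996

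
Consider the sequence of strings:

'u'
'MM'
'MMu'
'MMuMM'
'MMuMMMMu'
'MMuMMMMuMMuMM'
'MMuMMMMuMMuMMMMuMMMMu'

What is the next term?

MMuMMMMuMMuMMMMuMMMMuMMuMMMMuMMuMM

From term 3 onward, concatenate the last term with the second-to-last: MM·u = MMu, MMu·MM = MMuMM, …
So term 8 is MMuMMMMuMMuMMMMuMMMMu·MMuMMMMuMMuMM.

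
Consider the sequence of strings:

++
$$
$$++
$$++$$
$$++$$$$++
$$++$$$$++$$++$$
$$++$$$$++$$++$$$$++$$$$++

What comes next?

From term 3 onward, concatenate the last term with the second-to-last: $$·++ = $$++, $$++·$$ = $$++$$, …
So term 8 is $$++$$$$++$$++$$$$++$$$$++·$$++$$$$++$$++$$.

$$++$$$$++$$++$$$$++$$$$++$$++$$$$++$$++$$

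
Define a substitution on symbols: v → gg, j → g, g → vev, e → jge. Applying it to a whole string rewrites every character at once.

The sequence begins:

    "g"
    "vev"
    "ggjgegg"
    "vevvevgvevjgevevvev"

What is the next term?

ggjgeggggjgeggvevggjgegggvevjgeggjgeggggjgegg

φ(vevvevgvevjgevevvev) expands symbol-by-symbol to gg jge gg gg jge gg vev gg jge gg g vev jge gg jge gg gg jge gg; joining the 19 pieces gives the next term.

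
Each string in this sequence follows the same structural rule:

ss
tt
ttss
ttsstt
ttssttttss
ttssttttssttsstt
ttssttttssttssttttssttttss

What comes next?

ttssttttssttssttttssttttssttssttttssttsstt

Each term (from the third on) is the previous term followed by the one before it: term 3 = tt·ss = ttss.
Continuing: ttssttttssttssttttssttttss · ttssttttssttsstt gives term 8.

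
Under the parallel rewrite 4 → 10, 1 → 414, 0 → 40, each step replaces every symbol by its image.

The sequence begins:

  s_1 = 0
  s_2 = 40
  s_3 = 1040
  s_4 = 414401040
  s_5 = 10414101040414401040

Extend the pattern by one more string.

Rewriting the 20 symbols of 10414101040414401040 one by one yields 414 40 10 414 10 414 40 414 40 10 40 10 414 10 10 40 414 40 10 40; concatenated:

4144010414104144041440104010414101040414401040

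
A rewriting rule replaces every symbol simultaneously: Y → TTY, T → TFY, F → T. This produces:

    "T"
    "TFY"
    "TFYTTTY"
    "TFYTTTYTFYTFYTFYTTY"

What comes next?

TFYTTTYTFYTFYTFYTTYTFYTTTYTFYTTTYTFYTTTYTFYTFYTTY

φ(TFYTTTYTFYTFYTFYTTY) expands symbol-by-symbol to TFY T TTY TFY TFY TFY TTY TFY T TTY TFY T TTY TFY T TTY TFY TFY TTY; joining the 19 pieces gives the next term.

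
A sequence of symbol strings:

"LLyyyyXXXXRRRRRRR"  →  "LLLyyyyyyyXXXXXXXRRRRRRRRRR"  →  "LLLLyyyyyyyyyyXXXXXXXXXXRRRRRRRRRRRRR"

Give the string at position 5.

LLLLLLyyyyyyyyyyyyyyyyXXXXXXXXXXXXXXXXRRRRRRRRRRRRRRRRRRR

Reading off run lengths: L runs 2, 3, 4; y runs 4, 7, 10; X runs 4, 7, 10; R runs 7, 10, 13 — each is linear in n, where the shown terms are n = 2, 3, 4.
For term 5, n = 6, so the run lengths are 6, 16, 16, 19.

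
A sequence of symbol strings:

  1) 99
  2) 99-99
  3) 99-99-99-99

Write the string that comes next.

99-99-99-99-99-99-99-99

Each string is two copies of the previous one joined by '-'.
One more doubling of 99-99-99-99 gives the answer.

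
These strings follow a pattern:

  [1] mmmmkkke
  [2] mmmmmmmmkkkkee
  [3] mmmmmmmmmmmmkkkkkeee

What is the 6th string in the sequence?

mmmmmmmmmmmmmmmmmmmmmmmmkkkkkkkkeeeeee

Each string has the form m^{4n} k^{n+2} e^{n} (n = 1, 2, …).
At n = 6 the blocks have lengths 24, 8, 6.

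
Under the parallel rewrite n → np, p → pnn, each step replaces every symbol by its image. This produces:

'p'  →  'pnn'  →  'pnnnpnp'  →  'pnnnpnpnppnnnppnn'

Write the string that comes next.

Applying the rule to each of the 17 symbols of pnnnpnpnppnnnppnn gives the pieces pnn np np np pnn np pnn np pnn pnn np np np pnn pnn np np, which concatenate to the answer.

pnnnpnpnppnnnppnnnppnnpnnnpnpnppnnpnnnpnp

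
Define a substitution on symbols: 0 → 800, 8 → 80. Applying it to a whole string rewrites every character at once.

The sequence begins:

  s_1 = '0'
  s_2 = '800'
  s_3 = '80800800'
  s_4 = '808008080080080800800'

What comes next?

Applying the rule to each of the 21 symbols of 808008080080080800800 gives the pieces 80 800 80 800 800 80 800 80 800 800 80 800 800 80 800 80 800 800 80 800 800, which concatenate to the answer.

8080080800800808008080080080800800808008080080080800800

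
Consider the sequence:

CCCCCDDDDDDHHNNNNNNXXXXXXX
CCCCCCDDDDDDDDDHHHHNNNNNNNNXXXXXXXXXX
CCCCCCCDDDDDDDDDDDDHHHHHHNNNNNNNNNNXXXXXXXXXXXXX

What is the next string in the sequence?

CCCCCCCCDDDDDDDDDDDDDDDHHHHHHHHNNNNNNNNNNNNXXXXXXXXXXXXXXXX

The n-th term is n+3 C's then 3n D's then 2n-2 H's then 2n+2 N's then 3n+1 X's, where the shown terms are n = 2, 3, 4.
Setting n = 5 gives 8, 15, 8, 12, 16 characters in each block.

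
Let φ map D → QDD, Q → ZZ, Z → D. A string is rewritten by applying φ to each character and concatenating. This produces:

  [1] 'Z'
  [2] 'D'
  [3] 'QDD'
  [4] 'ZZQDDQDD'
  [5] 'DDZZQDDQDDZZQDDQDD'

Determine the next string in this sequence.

Rewriting the 18 symbols of DDZZQDDQDDZZQDDQDD one by one yields QDD QDD D D ZZ QDD QDD ZZ QDD QDD D D ZZ QDD QDD ZZ QDD QDD; concatenated:

QDDQDDDDZZQDDQDDZZQDDQDDDDZZQDDQDDZZQDDQDD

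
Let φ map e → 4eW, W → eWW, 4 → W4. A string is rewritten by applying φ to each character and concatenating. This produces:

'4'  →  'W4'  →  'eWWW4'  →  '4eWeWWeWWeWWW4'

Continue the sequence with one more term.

W44eWeWW4eWeWWeWW4eWeWWeWW4eWeWWeWWeWWW4

Replace each of the 14 characters of 4eWeWWeWWeWWW4 in place — W4 4eW eWW 4eW eWW eWW 4eW eWW eWW 4eW eWW eWW eWW W4 — and concatenate.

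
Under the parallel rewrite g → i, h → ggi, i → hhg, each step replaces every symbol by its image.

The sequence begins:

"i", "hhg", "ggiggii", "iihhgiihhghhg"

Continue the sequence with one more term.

hhghhgggiggiihhghhgggiggiiggiggii

φ(iihhgiihhghhg) expands symbol-by-symbol to hhg hhg ggi ggi i hhg hhg ggi ggi i ggi ggi i; joining the 13 pieces gives the next term.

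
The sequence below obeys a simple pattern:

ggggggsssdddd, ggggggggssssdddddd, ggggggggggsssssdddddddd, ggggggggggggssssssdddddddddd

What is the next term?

Term n consists of 2n+2 g's, followed by n+1 s's, followed by 2n d's, where the shown terms are n = 2, 3, 4, 5.
For the next term, n = 6, so the run lengths are 14, 7, 12.

ggggggggggggggsssssssdddddddddddd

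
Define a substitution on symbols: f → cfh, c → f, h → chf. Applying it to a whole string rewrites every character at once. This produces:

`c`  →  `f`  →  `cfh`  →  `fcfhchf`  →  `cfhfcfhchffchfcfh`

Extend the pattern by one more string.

fcfhchfcfhfcfhchffchfcfhcfhfchfcfhfcfhchf

Replace each of the 17 characters of cfhfcfhchffchfcfh in place — f cfh chf cfh f cfh chf f chf cfh cfh f chf cfh f cfh chf — and concatenate.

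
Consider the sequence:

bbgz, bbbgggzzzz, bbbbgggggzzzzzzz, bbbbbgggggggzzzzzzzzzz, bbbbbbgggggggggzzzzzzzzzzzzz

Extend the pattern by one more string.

bbbbbbbgggggggggggzzzzzzzzzzzzzzzz

The n-th term is n+1 b's then 2n-1 g's then 3n-2 z's (n = 1, 2, …).
For the next term, n = 6, so the run lengths are 7, 11, 16.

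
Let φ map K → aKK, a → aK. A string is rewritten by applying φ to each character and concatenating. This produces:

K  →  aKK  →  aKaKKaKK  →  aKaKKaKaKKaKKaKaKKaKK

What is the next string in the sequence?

Applying the rule to each of the 21 symbols of aKaKKaKaKKaKKaKaKKaKK gives the pieces aK aKK aK aKK aKK aK aKK aK aKK aKK aK aKK aKK aK aKK aK aKK aKK aK aKK aKK, which concatenate to the answer.

aKaKKaKaKKaKKaKaKKaKaKKaKKaKaKKaKKaKaKKaKaKKaKKaKaKKaKK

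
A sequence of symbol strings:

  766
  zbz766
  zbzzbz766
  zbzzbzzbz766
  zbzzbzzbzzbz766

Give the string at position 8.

Every step adds zbz at the front: s(k+1) = zbz·s(k).
From zbzzbzzbzzbz766, 3 further steps: zbzzbzzbzzbz766 → zbzzbzzbzzbzzbz766 → zbzzbzzbzzbzzbzzbz766 → (answer).

zbzzbzzbzzbzzbzzbzzbz766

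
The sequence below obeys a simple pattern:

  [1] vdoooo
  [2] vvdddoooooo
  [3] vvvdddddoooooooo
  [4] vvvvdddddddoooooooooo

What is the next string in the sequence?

vvvvvdddddddddoooooooooooo

Reading off run lengths: v runs 1, 2, 3, 4; d runs 1, 3, 5, 7; o runs 4, 6, 8, 10 — each is linear in n (n = 1, 2, …).
For the next term, n = 5, so the run lengths are 5, 9, 12.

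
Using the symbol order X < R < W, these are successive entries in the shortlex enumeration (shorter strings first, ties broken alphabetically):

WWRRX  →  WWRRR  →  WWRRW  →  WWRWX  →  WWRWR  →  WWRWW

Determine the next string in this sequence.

Find the rightmost character of WWRWW below W, bump it to the next letter, and reset everything to its right to X.

WWWXX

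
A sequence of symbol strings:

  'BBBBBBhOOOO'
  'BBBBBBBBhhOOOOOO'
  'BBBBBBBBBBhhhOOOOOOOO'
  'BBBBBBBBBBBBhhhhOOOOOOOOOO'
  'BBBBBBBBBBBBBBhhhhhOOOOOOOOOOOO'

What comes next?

BBBBBBBBBBBBBBBBhhhhhhOOOOOOOOOOOOOO

Each string has the form B^{2n+2} h^{n-1} O^{2n}, where the shown terms are n = 2, 3, 4, 5, 6.
Setting n = 7 gives 16, 6, 14 characters in each block.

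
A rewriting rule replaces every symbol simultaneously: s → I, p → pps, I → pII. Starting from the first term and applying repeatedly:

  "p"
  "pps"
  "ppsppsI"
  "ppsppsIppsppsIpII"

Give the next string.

φ(ppsppsIppsppsIpII) expands symbol-by-symbol to pps pps I pps pps I pII pps pps I pps pps I pII pps pII pII; joining the 17 pieces gives the next term.

ppsppsIppsppsIpIIppsppsIppsppsIpIIppspIIpII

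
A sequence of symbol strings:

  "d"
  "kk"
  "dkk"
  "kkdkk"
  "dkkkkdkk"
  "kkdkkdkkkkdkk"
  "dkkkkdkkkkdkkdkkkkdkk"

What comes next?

kkdkkdkkkkdkkdkkkkdkkkkdkkdkkkkdkk

From term 3 onward, concatenate the second-to-last term with the last: d·kk = dkk, kk·dkk = kkdkk, …
The next term joins kkdkkdkkkkdkk and dkkkkdkkkkdkkdkkkkdkk.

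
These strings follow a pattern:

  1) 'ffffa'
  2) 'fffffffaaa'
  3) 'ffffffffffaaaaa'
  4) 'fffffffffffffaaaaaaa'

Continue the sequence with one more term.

Term n consists of 3n+1 f's, followed by 2n-1 a's (n = 1, 2, …).
Setting n = 5 gives 16, 9 characters in each block.

ffffffffffffffffaaaaaaaaa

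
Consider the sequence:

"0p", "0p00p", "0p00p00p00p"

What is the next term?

0p00p00p00p00p00p00p00p

s(k+1) = s(k)·0·s(k) — each term doubles the last with '0' between the halves.
One more doubling of 0p00p00p00p gives the answer.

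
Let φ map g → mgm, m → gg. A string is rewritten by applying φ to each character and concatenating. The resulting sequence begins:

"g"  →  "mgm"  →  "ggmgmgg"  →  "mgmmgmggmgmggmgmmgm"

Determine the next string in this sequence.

ggmgmggggmgmggmgmmgmggmgmggmgmmgmggmgmggggmgmgg

Replace each of the 19 characters of mgmmgmggmgmggmgmmgm in place — gg mgm gg gg mgm gg mgm mgm gg mgm gg mgm mgm gg mgm gg gg mgm gg — and concatenate.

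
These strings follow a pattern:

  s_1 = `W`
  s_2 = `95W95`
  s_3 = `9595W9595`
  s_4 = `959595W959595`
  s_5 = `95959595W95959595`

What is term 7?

Every step adds 95 to the front and 95 to the end of the previous string.
From 95959595W95959595, 2 further steps: 95959595W95959595 → 9595959595W9595959595 → (answer).

959595959595W959595959595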